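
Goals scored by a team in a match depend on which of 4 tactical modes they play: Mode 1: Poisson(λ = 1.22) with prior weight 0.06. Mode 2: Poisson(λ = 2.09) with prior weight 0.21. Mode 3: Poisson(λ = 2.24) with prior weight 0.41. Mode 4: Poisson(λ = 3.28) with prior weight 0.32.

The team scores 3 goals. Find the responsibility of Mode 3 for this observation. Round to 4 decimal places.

0.4141

The responsibility of component k is π_k f_k(x) divided by Σ_j π_j f_j(x).
Poisson probabilities:
  p_1 = 0.0893489
  p_2 = 0.188197
  p_3 = 0.199422
  p_4 = 0.221302
Weight by the priors:
  π_1·p_1 = 0.06 × 0.0893489 = 0.00536093
  π_2·p_2 = 0.21 × 0.188197 = 0.0395213
  π_3·p_3 = 0.41 × 0.199422 = 0.081763
  π_4·p_4 = 0.32 × 0.221302 = 0.0708165
Normaliser: 0.00536093 + 0.0395213 + 0.081763 + 0.0708165 = 0.197462
P(Mode 3 | x) ≈ 0.4141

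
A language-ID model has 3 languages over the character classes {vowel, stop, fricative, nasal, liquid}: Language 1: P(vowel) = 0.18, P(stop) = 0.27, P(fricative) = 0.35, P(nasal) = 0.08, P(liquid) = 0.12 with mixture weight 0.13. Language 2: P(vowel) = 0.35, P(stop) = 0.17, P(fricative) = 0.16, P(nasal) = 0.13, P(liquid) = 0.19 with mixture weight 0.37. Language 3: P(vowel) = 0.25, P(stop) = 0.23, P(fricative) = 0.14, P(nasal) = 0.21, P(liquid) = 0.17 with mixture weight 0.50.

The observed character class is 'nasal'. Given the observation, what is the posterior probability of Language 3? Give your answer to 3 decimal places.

0.642

By Bayes' theorem, P(k | x) = π_k f_k(x) / Σ_j π_j f_j(x).
Component likelihoods at x = 'nasal':
  f_1 = P(nasal | comp) = 0.08
  f_2 = P(nasal | comp) = 0.13
  f_3 = P(nasal | comp) = 0.21
Multiply by the mixture weights:
  π_1·f_1 = 0.13 × 0.08 = 0.0104
  π_2·f_2 = 0.37 × 0.13 = 0.0481
  π_3·f_3 = 0.50 × 0.21 = 0.105
Evidence: 0.0104 + 0.0481 + 0.105 = 0.1635
So the posterior for Language 3 is 0.105 / 0.1635 ≈ 0.642.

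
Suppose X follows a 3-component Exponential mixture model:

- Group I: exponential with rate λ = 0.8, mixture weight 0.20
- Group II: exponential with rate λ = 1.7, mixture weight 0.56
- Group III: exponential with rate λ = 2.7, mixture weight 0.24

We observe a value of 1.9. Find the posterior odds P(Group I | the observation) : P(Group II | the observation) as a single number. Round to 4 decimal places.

0.9292

Only the two components matter; the odds are (w_i f_i(x)) / (w_j f_j(x)).
Evaluate each component's likelihood at the observed value:
  p_I = 0.17497
  p_II = 0.0672477
  p_III = 0.0159747
0.0349939 / 0.0376587 ≈ 0.9292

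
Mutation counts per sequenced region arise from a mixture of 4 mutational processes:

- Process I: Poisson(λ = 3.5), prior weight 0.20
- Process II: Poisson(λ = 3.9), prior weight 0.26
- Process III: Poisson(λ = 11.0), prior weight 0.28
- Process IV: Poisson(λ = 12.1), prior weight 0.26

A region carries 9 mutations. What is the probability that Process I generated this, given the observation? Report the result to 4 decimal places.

By Bayes' theorem, P(k | x) = π_k f_k(x) / Σ_j π_j f_j(x).
Evaluate each component's likelihood at the observed value:
  L_I = 0.00655871
  L_II = 0.0116431
  L_III = 0.108526
  L_IV = 0.0851809
Weight by the priors:
  π_I·L_I = 0.20 × 0.00655871 = 0.00131174
  π_II·L_II = 0.26 × 0.0116431 = 0.00302722
  π_III·L_III = 0.28 × 0.108526 = 0.0303871
  π_IV·L_IV = 0.26 × 0.0851809 = 0.022147
Marginal: 0.00131174 + 0.00302722 + 0.0303871 + 0.022147 = 0.0568731
So the posterior for Process I is 0.00131174 / 0.0568731 ≈ 0.0231.

0.0231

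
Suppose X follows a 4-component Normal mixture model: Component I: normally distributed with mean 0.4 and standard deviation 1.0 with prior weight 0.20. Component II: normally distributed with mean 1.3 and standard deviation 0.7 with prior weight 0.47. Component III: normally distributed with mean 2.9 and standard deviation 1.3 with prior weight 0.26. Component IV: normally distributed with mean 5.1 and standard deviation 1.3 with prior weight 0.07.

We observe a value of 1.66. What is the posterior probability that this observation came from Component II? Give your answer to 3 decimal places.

P(component k | x) = π_k·f_k(x) / marginal(x), where marginal(x) = Σ_j π_j·f_j(x).
Evaluate each component's likelihood at the observed value:
  p_I = 0.180371
  p_II = 0.49932
  p_III = 0.194716
  p_IV = 0.00925707
Prior × likelihood for each component:
  π_I·p_I = 0.20 × 0.180371 = 0.0360742
  π_II·p_II = 0.47 × 0.49932 = 0.23468
  π_III·p_III = 0.26 × 0.194716 = 0.0506261
  π_IV·p_IV = 0.07 × 0.00925707 = 0.000647995
Sum: 0.0360742 + 0.23468 + 0.0506261 + 0.000647995 = 0.322029
Responsibility of Component II: 0.23468 / 0.322029 ≈ 0.729

0.729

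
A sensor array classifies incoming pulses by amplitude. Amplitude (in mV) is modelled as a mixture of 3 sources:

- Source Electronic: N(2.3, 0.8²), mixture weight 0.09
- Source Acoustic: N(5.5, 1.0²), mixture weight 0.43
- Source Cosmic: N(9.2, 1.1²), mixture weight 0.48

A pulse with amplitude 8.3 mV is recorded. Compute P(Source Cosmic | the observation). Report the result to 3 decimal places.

0.973

The responsibility of component k is P(Z=k) f_k(x) divided by Σ_j P(Z=j) f_j(x).
Normal densities:
  p_Electronic = 3.0429e-13
  p_Acoustic = 0.00791545
  p_Cosmic = 0.25951
Weight by the priors:
  P(Z=Electronic)·p_Electronic = 0.09 × 3.0429e-13 = 2.73861e-14
  P(Z=Acoustic)·p_Acoustic = 0.43 × 0.00791545 = 0.00340364
  P(Z=Cosmic)·p_Cosmic = 0.48 × 0.25951 = 0.124565
Sum: 2.73861e-14 + 0.00340364 + 0.124565 = 0.127969
Responsibility of Source Cosmic: 0.124565 / 0.127969 ≈ 0.973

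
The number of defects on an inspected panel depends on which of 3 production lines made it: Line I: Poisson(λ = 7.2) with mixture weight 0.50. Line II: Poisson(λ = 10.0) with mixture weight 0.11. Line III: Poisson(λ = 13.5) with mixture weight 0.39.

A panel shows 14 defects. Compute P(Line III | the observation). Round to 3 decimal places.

The responsibility of component k is P(Z=k) f_k(x) divided by Σ_j P(Z=j) f_j(x).
Component likelihoods at x = 14 defects:
  L_I = e^(−7.2)·7.2^14/14! = 0.00861641
  L_II = e^(−10.0)·10.0^14/14! = 0.0520771
  L_III = e^(−13.5)·13.5^14/14! = 0.105024
Prior × likelihood for each component:
  P(Z=I)·L_I = 0.50 × 0.00861641 = 0.0043082
  P(Z=II)·L_II = 0.11 × 0.0520771 = 0.00572848
  P(Z=III)·L_III = 0.39 × 0.105024 = 0.0409594
Sum: 0.0043082 + 0.00572848 + 0.0409594 = 0.0509961
P(Line III | the observation) = 0.0409594 / 0.0509961 ≈ 0.803

0.803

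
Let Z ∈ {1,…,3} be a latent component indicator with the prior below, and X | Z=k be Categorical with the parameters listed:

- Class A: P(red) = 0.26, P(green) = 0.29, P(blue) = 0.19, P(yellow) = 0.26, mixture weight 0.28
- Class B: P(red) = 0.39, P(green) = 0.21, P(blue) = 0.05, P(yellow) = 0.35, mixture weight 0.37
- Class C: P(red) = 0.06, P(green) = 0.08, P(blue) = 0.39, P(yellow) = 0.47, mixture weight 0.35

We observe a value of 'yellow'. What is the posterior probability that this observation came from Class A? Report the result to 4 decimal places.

P(component k | x) = P(Z=k)·f_k(x) / marginal(x), where marginal(x) = Σ_j P(Z=j)·f_j(x).
Component likelihoods at x = 'yellow':
  L_A = 0.26
  L_B = 0.35
  L_C = 0.47
Unnormalised posteriors:
  P(Z=A)·L_A = 0.28 × 0.26 = 0.0728
  P(Z=B)·L_B = 0.37 × 0.35 = 0.1295
  P(Z=C)·L_C = 0.35 × 0.47 = 0.1645
Denominator: 0.0728 + 0.1295 + 0.1645 = 0.3668
P(Class A | 'yellow') = 0.0728 / 0.3668 ≈ 0.1985

0.1985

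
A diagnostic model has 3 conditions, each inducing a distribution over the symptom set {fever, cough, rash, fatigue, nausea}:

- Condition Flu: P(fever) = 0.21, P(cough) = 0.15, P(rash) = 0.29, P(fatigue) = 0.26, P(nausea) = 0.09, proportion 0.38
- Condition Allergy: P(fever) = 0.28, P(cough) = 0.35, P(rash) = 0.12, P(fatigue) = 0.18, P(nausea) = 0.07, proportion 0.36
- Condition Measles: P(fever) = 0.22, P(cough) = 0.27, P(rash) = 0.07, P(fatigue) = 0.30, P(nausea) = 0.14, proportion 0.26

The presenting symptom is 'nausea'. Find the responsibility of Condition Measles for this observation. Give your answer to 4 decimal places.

0.3800

The responsibility of component k is π_k f_k(x) divided by Σ_j π_j f_j(x).
Component likelihoods at x = 'nausea':
  f_Flu = P(nausea | comp) = 0.09
  f_Allergy = P(nausea | comp) = 0.07
  f_Measles = P(nausea | comp) = 0.14
Unnormalised posteriors:
  π_Flu·f_Flu = 0.38 × 0.09 = 0.0342
  π_Allergy·f_Allergy = 0.36 × 0.07 = 0.0252
  π_Measles·f_Measles = 0.26 × 0.14 = 0.0364
Marginal: 0.0342 + 0.0252 + 0.0364 = 0.0958
P(Condition Measles | x) ≈ 0.3800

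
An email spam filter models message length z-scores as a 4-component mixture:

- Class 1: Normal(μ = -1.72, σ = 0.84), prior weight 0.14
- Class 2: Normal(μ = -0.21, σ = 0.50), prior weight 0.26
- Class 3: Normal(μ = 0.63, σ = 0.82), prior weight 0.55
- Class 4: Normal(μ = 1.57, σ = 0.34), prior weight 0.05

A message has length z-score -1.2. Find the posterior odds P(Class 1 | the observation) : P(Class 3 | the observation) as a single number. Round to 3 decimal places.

Posterior odds = (π_i f_i(x)) / (π_j f_j(x)); the normalising sum cancels.
Normal densities:
  L_1 = 0.392117
  L_2 = 0.112366
  L_3 = 0.0403265
  L_4 = 4.53291e-15
Odds = (0.14/0.55) × (0.392117/0.0403265) = 0.254545 × 9.72355 ≈ 2.475

2.475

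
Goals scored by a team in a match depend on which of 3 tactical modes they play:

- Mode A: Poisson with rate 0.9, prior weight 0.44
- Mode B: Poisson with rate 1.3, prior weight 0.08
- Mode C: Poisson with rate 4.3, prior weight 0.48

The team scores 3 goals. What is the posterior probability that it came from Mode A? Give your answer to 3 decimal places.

The responsibility of component k is w_k f_k(x) divided by Σ_j w_j f_j(x).
Component likelihoods at x = 3 goals:
  f_A = e^(−0.9)·0.9^3/3! = 0.0493982
  f_B = e^(−1.3)·1.3^3/3! = 0.0997921
  f_C = e^(−4.3)·4.3^3/3! = 0.179799
Multiply by the mixture weights:
  w_A·f_A = 0.44 × 0.0493982 = 0.0217352
  w_B·f_B = 0.08 × 0.0997921 = 0.00798336
  w_C·f_C = 0.48 × 0.179799 = 0.0863036
Sum: 0.0217352 + 0.00798336 + 0.0863036 = 0.116022
P(Mode A | x) = 0.0217352 / 0.116022 ≈ 0.187

0.187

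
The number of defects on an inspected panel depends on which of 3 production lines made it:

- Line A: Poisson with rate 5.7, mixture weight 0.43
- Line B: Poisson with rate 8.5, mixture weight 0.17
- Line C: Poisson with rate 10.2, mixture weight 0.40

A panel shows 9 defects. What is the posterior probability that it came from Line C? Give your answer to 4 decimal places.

The responsibility of component k is w_k f_k(x) divided by Σ_j w_j f_j(x).
Evaluate each component's likelihood at the observed value:
  p_A = e^(−5.7)·5.7^9/9! = 0.0585642
  p_B = e^(−8.5)·8.5^9/9! = 0.129869
  p_C = e^(−10.2)·10.2^9/9! = 0.122415
Unnormalised posteriors:
  w_A·p_A = 0.43 × 0.0585642 = 0.0251826
  w_B·p_B = 0.17 × 0.129869 = 0.0220777
  w_C·p_C = 0.40 × 0.122415 = 0.048966
Normaliser: 0.0251826 + 0.0220777 + 0.048966 = 0.0962263
P(Line C | the observation) ≈ 0.5089

0.5089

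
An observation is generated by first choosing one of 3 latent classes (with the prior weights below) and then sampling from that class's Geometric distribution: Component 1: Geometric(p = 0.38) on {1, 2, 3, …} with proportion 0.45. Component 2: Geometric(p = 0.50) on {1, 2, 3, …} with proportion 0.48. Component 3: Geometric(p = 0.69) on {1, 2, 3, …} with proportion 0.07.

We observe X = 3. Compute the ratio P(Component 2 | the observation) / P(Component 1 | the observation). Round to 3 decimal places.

Posterior odds = (P(Z=i) f_i(x)) / (P(Z=j) f_j(x)); the normalising sum cancels.
Geometric probabilities:
  L_1 = 0.38·(1−0.38)^2 = 0.38·0.3844 = 0.146072
  L_2 = 0.50·(1−0.50)^2 = 0.50·0.25 = 0.125
  L_3 = 0.69·(1−0.69)^2 = 0.69·0.0961 = 0.066309
Odds = (0.48/0.45) × (0.125/0.146072) = 1.06667 × 0.855742 ≈ 0.913

0.913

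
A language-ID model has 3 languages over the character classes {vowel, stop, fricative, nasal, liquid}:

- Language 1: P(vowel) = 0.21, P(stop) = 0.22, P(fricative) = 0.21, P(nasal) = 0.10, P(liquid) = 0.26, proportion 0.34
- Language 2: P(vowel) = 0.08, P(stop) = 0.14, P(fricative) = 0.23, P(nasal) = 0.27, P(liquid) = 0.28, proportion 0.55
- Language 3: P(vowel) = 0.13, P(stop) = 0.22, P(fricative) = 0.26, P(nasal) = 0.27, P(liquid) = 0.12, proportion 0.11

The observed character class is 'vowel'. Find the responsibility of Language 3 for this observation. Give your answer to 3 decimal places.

0.110

By Bayes' theorem, P(k | x) = w_k f_k(x) / Σ_j w_j f_j(x).
Categorical probabilities:
  p_1 = P(vowel | comp) = 0.21
  p_2 = P(vowel | comp) = 0.08
  p_3 = P(vowel | comp) = 0.13
Unnormalised posteriors:
  w_1·p_1 = 0.34 × 0.21 = 0.0714
  w_2·p_2 = 0.55 × 0.08 = 0.044
  w_3·p_3 = 0.11 × 0.13 = 0.0143
Marginal: 0.0714 + 0.044 + 0.0143 = 0.1297
Responsibility of Language 3: 0.0143 / 0.1297 ≈ 0.110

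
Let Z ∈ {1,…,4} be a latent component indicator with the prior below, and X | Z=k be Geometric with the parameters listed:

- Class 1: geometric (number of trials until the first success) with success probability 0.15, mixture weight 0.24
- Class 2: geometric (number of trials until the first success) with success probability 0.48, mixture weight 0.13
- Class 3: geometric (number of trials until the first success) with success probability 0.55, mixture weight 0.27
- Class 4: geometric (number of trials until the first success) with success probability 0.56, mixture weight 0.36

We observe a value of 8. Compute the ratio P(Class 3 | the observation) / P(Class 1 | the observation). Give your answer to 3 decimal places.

0.048

Since P(k|x) ∝ π_k f_k(x), the posterior odds are π_i f_i(x) / (π_j f_j(x)).
Component likelihoods at x = 8:
  f_1 = 0.15·(1−0.15)^7 = 0.15·0.320577 = 0.0480866
  f_2 = 0.48·(1−0.48)^7 = 0.48·0.0102807 = 0.00493474
  f_3 = 0.55·(1−0.55)^7 = 0.55·0.00373669 = 0.00205518
  f_4 = 0.56·(1−0.56)^7 = 0.56·0.00319278 = 0.00178796
0.000554899 / 0.0115408 ≈ 0.048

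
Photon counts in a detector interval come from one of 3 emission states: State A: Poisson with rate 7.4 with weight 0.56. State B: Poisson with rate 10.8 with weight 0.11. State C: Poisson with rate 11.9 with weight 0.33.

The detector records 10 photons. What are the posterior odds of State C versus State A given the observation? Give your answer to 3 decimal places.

0.757

Only the two components matter; the odds are (π_i f_i(x)) / (π_j f_j(x)).
Poisson probabilities:
  p_A = 0.0829421
  p_B = 0.121365
  p_C = 0.106562
0.0351655 / 0.0464476 ≈ 0.757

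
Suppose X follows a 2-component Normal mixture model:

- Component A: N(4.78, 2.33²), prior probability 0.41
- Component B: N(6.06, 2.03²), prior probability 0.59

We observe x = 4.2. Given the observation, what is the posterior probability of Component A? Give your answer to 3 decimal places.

0.472

Posterior ∝ prior × likelihood, so P(k | x) ∝ π_k f_k(x); normalise over all components.
Component likelihoods at x = 4.2:
  L_A = 0.165996
  L_B = 0.129156
Weight by the priors:
  π_A·L_A = 0.41 × 0.165996 = 0.0680585
  π_B·L_B = 0.59 × 0.129156 = 0.0762018
Normaliser: 0.0680585 + 0.0762018 = 0.14426
P(Component A | 4.2) = 0.0680585 / 0.14426 ≈ 0.472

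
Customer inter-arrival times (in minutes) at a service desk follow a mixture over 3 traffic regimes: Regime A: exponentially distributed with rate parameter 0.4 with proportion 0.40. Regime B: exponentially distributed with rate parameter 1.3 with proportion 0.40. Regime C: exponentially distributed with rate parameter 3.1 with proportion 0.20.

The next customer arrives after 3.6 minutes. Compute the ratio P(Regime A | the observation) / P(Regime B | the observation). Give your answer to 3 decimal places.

7.857

Posterior odds = (w_i f_i(x)) / (w_j f_j(x)); the normalising sum cancels.
Component likelihoods at x = 3.6 minutes:
  L_A = 0.0947711
  L_B = 0.0120627
  L_C = 4.412e-05
0.0379084 / 0.00482509 ≈ 7.857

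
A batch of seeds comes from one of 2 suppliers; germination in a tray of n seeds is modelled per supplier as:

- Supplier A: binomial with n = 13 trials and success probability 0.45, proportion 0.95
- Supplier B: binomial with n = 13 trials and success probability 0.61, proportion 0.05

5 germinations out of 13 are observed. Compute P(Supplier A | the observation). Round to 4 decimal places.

The responsibility of component k is π_k f_k(x) divided by Σ_j π_j f_j(x).
Binomial probabilities:
  f_A = C(13,5)·0.45^5·0.55^8 = 1287·0.0184528·0.00837339 = 0.198858
  f_B = C(13,5)·0.61^5·0.39^8 = 1287·0.0844596·0.000535201 = 0.0581761
Prior × likelihood for each component:
  π_A·f_A = 0.95 × 0.198858 = 0.188915
  π_B·f_B = 0.05 × 0.0581761 = 0.0029088
Evidence: 0.188915 + 0.0029088 = 0.191824
So the posterior for Supplier A is 0.188915 / 0.191824 ≈ 0.9848.

0.9848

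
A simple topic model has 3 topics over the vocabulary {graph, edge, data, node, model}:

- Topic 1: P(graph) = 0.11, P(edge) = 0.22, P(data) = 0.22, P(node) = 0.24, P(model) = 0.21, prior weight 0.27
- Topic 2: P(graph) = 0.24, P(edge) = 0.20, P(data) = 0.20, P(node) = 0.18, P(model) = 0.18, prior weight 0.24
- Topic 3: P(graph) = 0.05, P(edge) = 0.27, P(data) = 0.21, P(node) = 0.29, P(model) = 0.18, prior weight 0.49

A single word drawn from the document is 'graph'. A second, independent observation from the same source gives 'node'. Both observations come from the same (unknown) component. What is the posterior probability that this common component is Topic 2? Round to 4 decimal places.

0.4214

The responsibility of component k is P(Z=k) f_k(x) divided by Σ_j P(Z=j) f_j(x).
Since both observations come from the same component, the likelihood for component k is f_k(x₁)·f_k(x₂).
  L_1 = [P(graph | comp) = 0.11] × [0.24] = 0.0264
  L_2 = [P(graph | comp) = 0.24] × [0.18] = 0.0432
  L_3 = [P(graph | comp) = 0.05] × [0.29] = 0.0145
Multiply by the mixture weights:
  P(Z=1)·L_1 = 0.27 × 0.0264 = 0.007128
  P(Z=2)·L_2 = 0.24 × 0.0432 = 0.010368
  P(Z=3)·L_3 = 0.49 × 0.0145 = 0.007105
Denominator: 0.007128 + 0.010368 + 0.007105 = 0.024601
Responsibility of Topic 2: 0.010368 / 0.024601 ≈ 0.4214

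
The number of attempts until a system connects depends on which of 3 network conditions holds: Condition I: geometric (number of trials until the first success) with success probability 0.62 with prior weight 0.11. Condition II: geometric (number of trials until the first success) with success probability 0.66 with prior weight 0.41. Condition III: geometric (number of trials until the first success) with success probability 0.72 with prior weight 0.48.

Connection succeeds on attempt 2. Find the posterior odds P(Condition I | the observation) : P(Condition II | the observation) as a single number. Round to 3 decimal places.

0.282

Since P(k|x) ∝ P(Z=k) f_k(x), the posterior odds are P(Z=i) f_i(x) / (P(Z=j) f_j(x)).
Geometric probabilities:
  f_I = 0.62·(1−0.62)^1 = 0.62·0.38 = 0.2356
  f_II = 0.66·(1−0.66)^1 = 0.66·0.34 = 0.2244
  f_III = 0.72·(1−0.72)^1 = 0.72·0.28 = 0.2016
0.025916 / 0.092004 ≈ 0.282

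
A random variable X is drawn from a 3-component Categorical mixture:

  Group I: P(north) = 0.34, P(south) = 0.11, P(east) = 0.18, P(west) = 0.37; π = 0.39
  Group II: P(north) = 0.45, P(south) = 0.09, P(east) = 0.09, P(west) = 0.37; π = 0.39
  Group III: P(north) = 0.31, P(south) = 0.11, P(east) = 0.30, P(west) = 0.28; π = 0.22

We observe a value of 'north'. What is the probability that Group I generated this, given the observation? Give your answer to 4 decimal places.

0.3524

Apply Bayes' rule: the posterior for each component is proportional to its prior times its likelihood at x.
Categorical probabilities:
  f_I = 0.34
  f_II = 0.45
  f_III = 0.31
Prior × likelihood for each component:
  π_I·f_I = 0.39 × 0.34 = 0.1326
  π_II·f_II = 0.39 × 0.45 = 0.1755
  π_III·f_III = 0.22 × 0.31 = 0.0682
Sum: 0.1326 + 0.1755 + 0.0682 = 0.3763
So the posterior for Group I is 0.1326 / 0.3763 ≈ 0.3524.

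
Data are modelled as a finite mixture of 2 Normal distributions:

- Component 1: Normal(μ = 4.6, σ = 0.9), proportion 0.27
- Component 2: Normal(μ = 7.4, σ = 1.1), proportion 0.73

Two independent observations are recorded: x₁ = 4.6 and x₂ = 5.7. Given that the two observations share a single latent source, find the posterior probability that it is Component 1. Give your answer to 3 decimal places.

0.957

By Bayes' theorem, P(k | x) = π_k f_k(x) / Σ_j π_j f_j(x).
Since both observations come from the same component, the likelihood for component k is f_k(x₁)·f_k(x₂).
  L_1 = [0.443269] × [0.210033] = 0.0931011
  L_2 = [0.0142085] × [0.109869] = 0.00156107
Prior × likelihood for each component:
  π_1·L_1 = 0.27 × 0.0931011 = 0.0251373
  π_2·L_2 = 0.73 × 0.00156107 = 0.00113958
Normaliser: 0.0251373 + 0.00113958 = 0.0262769
P(Component 1 | x₁, x₂) ≈ 0.957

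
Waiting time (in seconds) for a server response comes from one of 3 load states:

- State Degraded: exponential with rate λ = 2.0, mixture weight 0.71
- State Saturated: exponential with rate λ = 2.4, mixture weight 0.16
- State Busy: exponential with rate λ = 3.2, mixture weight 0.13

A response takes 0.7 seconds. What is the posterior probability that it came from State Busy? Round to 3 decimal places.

Apply Bayes' rule: the posterior for each component is proportional to its prior times its likelihood at x.
Evaluate each component's likelihood at the observed value:
  p_Degraded = 0.493194
  p_Saturated = 0.447298
  p_Busy = 0.340667
Multiply by the mixture weights:
  P(Z=Degraded)·p_Degraded = 0.71 × 0.493194 = 0.350168
  P(Z=Saturated)·p_Saturated = 0.16 × 0.447298 = 0.0715676
  P(Z=Busy)·p_Busy = 0.13 × 0.340667 = 0.0442867
Normaliser: 0.350168 + 0.0715676 + 0.0442867 = 0.466022
So the posterior for State Busy is 0.0442867 / 0.466022 ≈ 0.095.

0.095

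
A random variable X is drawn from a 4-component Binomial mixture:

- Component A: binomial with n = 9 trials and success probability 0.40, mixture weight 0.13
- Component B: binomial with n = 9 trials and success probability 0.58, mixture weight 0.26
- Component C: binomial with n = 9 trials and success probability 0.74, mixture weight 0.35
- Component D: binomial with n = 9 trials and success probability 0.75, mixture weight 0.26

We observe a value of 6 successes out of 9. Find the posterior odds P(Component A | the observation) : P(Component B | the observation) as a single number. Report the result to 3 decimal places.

Since P(k|x) ∝ P(Z=k) f_k(x), the posterior odds are P(Z=i) f_i(x) / (P(Z=j) f_j(x)).
Evaluate each component's likelihood at the observed value:
  L_A = C(9,6)·0.40^6·0.60^3 = 84·0.004096·0.216 = 0.0743178
  L_B = C(9,6)·0.58^6·0.42^3 = 84·0.0380687·0.074088 = 0.236916
  L_C = C(9,6)·0.74^6·0.26^3 = 84·0.164206·0.017576 = 0.242432
  L_D = C(9,6)·0.75^6·0.25^3 = 84·0.177979·0.015625 = 0.233597
Posterior odds = (P(Z=A)·L_A) / (P(Z=B)·L_B) = (0.13·0.0743178) / (0.26·0.236916) = 0.00966132 / 0.0615983 ≈ 0.157

0.157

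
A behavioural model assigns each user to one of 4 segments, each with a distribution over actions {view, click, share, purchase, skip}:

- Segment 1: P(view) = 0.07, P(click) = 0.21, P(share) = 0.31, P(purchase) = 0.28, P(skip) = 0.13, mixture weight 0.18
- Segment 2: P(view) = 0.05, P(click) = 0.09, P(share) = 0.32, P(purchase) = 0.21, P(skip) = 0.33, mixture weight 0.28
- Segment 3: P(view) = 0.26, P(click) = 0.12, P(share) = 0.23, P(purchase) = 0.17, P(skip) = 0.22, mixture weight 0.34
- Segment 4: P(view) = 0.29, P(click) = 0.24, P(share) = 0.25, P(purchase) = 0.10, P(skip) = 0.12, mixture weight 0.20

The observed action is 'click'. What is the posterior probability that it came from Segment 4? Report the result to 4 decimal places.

0.3162

Apply Bayes' rule: the posterior for each component is proportional to its prior times its likelihood at x.
Component likelihoods at x = 'click':
  L_1 = P(click | comp) = 0.21
  L_2 = P(click | comp) = 0.09
  L_3 = P(click | comp) = 0.12
  L_4 = P(click | comp) = 0.24
Multiply by the mixture weights:
  π_1·L_1 = 0.18 × 0.21 = 0.0378
  π_2·L_2 = 0.28 × 0.09 = 0.0252
  π_3·L_3 = 0.34 × 0.12 = 0.0408
  π_4·L_4 = 0.20 × 0.24 = 0.048
Denominator: 0.0378 + 0.0252 + 0.0408 + 0.048 = 0.1518
P(Segment 4 | 'click') ≈ 0.3162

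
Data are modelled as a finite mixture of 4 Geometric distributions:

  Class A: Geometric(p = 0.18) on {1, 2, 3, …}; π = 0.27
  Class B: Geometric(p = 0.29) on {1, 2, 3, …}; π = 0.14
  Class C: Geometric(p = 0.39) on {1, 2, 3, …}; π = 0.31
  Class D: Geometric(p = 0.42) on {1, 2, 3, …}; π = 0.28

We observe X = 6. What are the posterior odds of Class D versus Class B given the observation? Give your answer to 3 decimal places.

1.054

The posterior odds equal the prior odds times the likelihood ratio: (w_i/w_j)·(f_i(x)/f_j(x)).
Component likelihoods at x = 6:
  f_A = 0.0667332
  f_B = 0.0523227
  f_C = 0.0329393
  f_D = 0.027567
Posterior odds = (w_D·f_D) / (w_B·f_B) = (0.28·0.027567) / (0.14·0.0523227) = 0.00771876 / 0.00732517 ≈ 1.054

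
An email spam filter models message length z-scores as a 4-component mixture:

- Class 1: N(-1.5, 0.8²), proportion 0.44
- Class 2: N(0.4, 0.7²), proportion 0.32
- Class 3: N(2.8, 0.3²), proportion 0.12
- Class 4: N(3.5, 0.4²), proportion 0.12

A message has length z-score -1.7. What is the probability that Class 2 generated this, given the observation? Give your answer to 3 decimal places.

0.009

Posterior ∝ prior × likelihood, so P(k | x) ∝ π_k f_k(x); normalise over all components.
Normal densities:
  p_1 = (1/(0.8·√(2π)))·exp(−(-1.7−-1.5)²/(2·0.8²)) = 0.498678·exp(-0.03125) = 0.483335
  p_2 = (1/(0.7·√(2π)))·exp(−(-1.7−0.4)²/(2·0.7²)) = 0.569918·exp(-4.50000) = 0.00633121
  p_3 = (1/(0.3·√(2π)))·exp(−(-1.7−2.8)²/(2·0.3²)) = 1.329808·exp(-112.50000) = 1.84357e-49
  p_4 = (1/(0.4·√(2π)))·exp(−(-1.7−3.5)²/(2·0.4²)) = 0.997356·exp(-84.50000) = 1.99971e-37
Weight by the priors:
  π_1·p_1 = 0.44 × 0.483335 = 0.212667
  π_2·p_2 = 0.32 × 0.00633121 = 0.00202599
  π_3·p_3 = 0.12 × 1.84357e-49 = 2.21228e-50
  π_4·p_4 = 0.12 × 1.99971e-37 = 2.39965e-38
Marginal: 0.212667 + 0.00202599 + 2.21228e-50 + 2.39965e-38 = 0.214693
P(Class 2 | x) ≈ 0.009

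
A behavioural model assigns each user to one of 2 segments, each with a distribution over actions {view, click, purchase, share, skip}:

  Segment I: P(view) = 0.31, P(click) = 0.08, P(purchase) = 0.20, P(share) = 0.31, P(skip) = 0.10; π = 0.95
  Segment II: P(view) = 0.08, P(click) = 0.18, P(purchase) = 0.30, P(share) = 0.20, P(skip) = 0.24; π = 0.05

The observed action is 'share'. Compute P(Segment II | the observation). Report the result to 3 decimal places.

0.033

The responsibility of component k is π_k f_k(x) divided by Σ_j π_j f_j(x).
Categorical probabilities:
  f_I = P(share | comp) = 0.31
  f_II = P(share | comp) = 0.20
Unnormalised posteriors:
  π_I·f_I = 0.95 × 0.31 = 0.2945
  π_II·f_II = 0.05 × 0.2 = 0.01
Evidence: 0.2945 + 0.01 = 0.3045
P(Segment II | x) = 0.01 / 0.3045 ≈ 0.033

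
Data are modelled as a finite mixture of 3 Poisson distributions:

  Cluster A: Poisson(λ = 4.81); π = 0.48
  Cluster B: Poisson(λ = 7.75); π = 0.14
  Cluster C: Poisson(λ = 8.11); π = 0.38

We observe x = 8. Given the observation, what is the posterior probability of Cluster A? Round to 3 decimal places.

By Bayes' theorem, P(k | x) = π_k f_k(x) / Σ_j π_j f_j(x).
Component likelihoods at x = 8:
  L_A = e^(−4.81)·4.81^8/8! = 0.0579007
  L_B = e^(−7.75)·7.75^8/8! = 0.139031
  L_C = e^(−8.11)·8.11^8/8! = 0.139482
Prior × likelihood for each component:
  π_A·L_A = 0.48 × 0.0579007 = 0.0277923
  π_B·L_B = 0.14 × 0.139031 = 0.0194643
  π_C·L_C = 0.38 × 0.139482 = 0.0530031
Sum: 0.0277923 + 0.0194643 + 0.0530031 = 0.10026
Responsibility of Cluster A: 0.0277923 / 0.10026 ≈ 0.277

0.277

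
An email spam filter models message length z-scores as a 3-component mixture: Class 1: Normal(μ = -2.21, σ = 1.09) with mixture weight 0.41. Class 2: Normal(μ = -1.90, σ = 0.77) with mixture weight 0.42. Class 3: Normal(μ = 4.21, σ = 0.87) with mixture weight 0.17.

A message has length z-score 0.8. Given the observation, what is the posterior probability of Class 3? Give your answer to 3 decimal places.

0.009

By Bayes' theorem, P(k | x) = w_k f_k(x) / Σ_j w_j f_j(x).
Component likelihoods at x = 0.8:
  p_1 = (1/(1.09·√(2π)))·exp(−(0.8−-2.21)²/(2·1.09²)) = 0.366002·exp(-3.81285) = 0.00808319
  p_2 = (1/(0.77·√(2π)))·exp(−(0.8−-1.90)²/(2·0.77²)) = 0.518107·exp(-6.14775) = 0.00110786
  p_3 = (1/(0.87·√(2π)))·exp(−(0.8−4.21)²/(2·0.87²)) = 0.458554·exp(-7.68140) = 0.000211545
Prior × likelihood for each component:
  w_1·p_1 = 0.41 × 0.00808319 = 0.00331411
  w_2·p_2 = 0.42 × 0.00110786 = 0.000465303
  w_3·p_3 = 0.17 × 0.000211545 = 3.59626e-05
Denominator: 0.00331411 + 0.000465303 + 3.59626e-05 = 0.00381537
Responsibility of Class 3: 3.59626e-05 / 0.00381537 ≈ 0.009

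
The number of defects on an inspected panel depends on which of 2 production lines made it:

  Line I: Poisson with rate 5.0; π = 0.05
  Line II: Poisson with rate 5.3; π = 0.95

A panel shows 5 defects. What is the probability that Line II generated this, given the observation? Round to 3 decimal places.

0.950

Apply Bayes' rule: the posterior for each component is proportional to its prior times its likelihood at x.
Evaluate each component's likelihood at the observed value:
  L_I = e^(−5.0)·5.0^5/5! = 0.175467
  L_II = e^(−5.3)·5.3^5/5! = 0.173955
Multiply by the mixture weights:
  P(Z=I)·L_I = 0.05 × 0.175467 = 0.00877337
  P(Z=II)·L_II = 0.95 × 0.173955 = 0.165257
Normaliser: 0.00877337 + 0.165257 = 0.174031
P(Line II | the observation) = 0.165257 / 0.174031 ≈ 0.950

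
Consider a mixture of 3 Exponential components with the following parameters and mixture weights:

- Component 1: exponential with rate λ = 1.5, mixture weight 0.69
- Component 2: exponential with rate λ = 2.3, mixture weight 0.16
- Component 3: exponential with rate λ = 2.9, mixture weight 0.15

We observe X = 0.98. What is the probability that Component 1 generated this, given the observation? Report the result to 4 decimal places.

P(component k | x) = P(Z=k)·f_k(x) / marginal(x), where marginal(x) = Σ_j P(Z=j)·f_j(x).
Component likelihoods at x = 0.98:
  f_1 = 0.344888
  f_2 = 0.24145
  f_3 = 0.169096
Weight by the priors:
  P(Z=1)·f_1 = 0.69 × 0.344888 = 0.237973
  P(Z=2)·f_2 = 0.16 × 0.24145 = 0.0386321
  P(Z=3)·f_3 = 0.15 × 0.169096 = 0.0253644
Normaliser: 0.237973 + 0.0386321 + 0.0253644 = 0.301969
P(Component 1 | 0.98) = 0.237973 / 0.301969 ≈ 0.7881

0.7881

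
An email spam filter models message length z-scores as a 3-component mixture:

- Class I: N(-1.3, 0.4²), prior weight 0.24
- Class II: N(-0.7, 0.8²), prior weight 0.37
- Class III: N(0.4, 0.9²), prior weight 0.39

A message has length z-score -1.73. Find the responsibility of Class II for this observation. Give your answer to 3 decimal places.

By Bayes' theorem, P(k | x) = P(Z=k) f_k(x) / Σ_j P(Z=j) f_j(x).
Component likelihoods at x = -1.73:
  L_I = 0.559641
  L_II = 0.217703
  L_III = 0.0269403
Weight by the priors:
  P(Z=I)·L_I = 0.24 × 0.559641 = 0.134314
  P(Z=II)·L_II = 0.37 × 0.217703 = 0.0805501
  P(Z=III)·L_III = 0.39 × 0.0269403 = 0.0105067
Evidence: 0.134314 + 0.0805501 + 0.0105067 = 0.225371
P(Class II | -1.73) = 0.0805501 / 0.225371 ≈ 0.357

0.357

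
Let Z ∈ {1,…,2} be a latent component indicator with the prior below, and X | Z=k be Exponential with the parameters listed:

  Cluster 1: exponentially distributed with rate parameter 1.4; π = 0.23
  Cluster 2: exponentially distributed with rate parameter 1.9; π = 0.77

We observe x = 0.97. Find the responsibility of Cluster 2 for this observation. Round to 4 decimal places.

0.7367

P(component k | x) = π_k·f_k(x) / marginal(x), where marginal(x) = Σ_j π_j·f_j(x).
Evaluate each component's likelihood at the observed value:
  f_1 = 1.4·e^(−1.4·0.97) = 1.4·e^(−1.3580) = 0.360044
  f_2 = 1.9·e^(−1.9·0.97) = 1.9·e^(−1.8430) = 0.300849
Weight by the priors:
  π_1·f_1 = 0.23 × 0.360044 = 0.0828102
  π_2·f_2 = 0.77 × 0.300849 = 0.231654
Denominator: 0.0828102 + 0.231654 = 0.314464
So the posterior for Cluster 2 is 0.231654 / 0.314464 ≈ 0.7367.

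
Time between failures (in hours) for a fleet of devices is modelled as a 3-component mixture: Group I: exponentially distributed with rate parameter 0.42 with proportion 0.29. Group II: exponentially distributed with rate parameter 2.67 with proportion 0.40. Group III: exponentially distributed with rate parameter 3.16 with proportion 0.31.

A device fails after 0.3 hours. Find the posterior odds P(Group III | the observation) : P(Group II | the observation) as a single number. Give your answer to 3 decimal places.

Since P(k|x) ∝ w_k f_k(x), the posterior odds are w_i f_i(x) / (w_j f_j(x)).
Component likelihoods at x = 0.3 hours:
  L_I = 0.42·e^(−0.42·0.3) = 0.42·e^(−0.1260) = 0.370278
  L_II = 2.67·e^(−2.67·0.3) = 2.67·e^(−0.8010) = 1.19851
  L_III = 3.16·e^(−3.16·0.3) = 3.16·e^(−0.9480) = 1.22455
0.37961 / 0.479404 ≈ 0.792

0.792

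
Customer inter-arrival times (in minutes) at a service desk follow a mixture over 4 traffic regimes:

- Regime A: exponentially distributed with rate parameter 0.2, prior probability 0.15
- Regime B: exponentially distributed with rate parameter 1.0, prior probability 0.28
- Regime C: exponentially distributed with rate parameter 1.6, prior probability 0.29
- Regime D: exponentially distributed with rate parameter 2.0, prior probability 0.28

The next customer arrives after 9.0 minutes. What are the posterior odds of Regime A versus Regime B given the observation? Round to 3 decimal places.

Posterior odds = (P(Z=i) f_i(x)) / (P(Z=j) f_j(x)); the normalising sum cancels.
Component likelihoods at x = 9.0 minutes:
  f_A = 0.0330598
  f_B = 0.00012341
  f_C = 8.91825e-07
  f_D = 3.046e-08
0.00495897 / 3.45547e-05 ≈ 143.510

143.510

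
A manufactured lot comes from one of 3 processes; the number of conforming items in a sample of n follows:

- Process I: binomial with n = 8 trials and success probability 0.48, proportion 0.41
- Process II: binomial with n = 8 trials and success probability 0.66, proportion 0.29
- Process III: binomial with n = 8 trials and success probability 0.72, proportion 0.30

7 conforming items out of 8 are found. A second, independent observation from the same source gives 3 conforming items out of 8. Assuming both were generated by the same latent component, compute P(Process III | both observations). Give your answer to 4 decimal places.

Apply Bayes' rule: the posterior for each component is proportional to its prior times its likelihood at x.
Since both observations come from the same component, the likelihood for component k is f_k(x₁)·f_k(x₂).
  f_I = [0.024422] × [0.235466] = 0.00575056
  f_II = [0.14838] × [0.07315] = 0.010854
  f_III = [0.224686] × [0.0359729] = 0.0080826
Weight by the priors:
  π_I·f_I = 0.41 × 0.00575056 = 0.00235773
  π_II·f_II = 0.29 × 0.010854 = 0.00314767
  π_III·f_III = 0.30 × 0.0080826 = 0.00242478
Evidence: 0.00235773 + 0.00314767 + 0.00242478 = 0.00793018
P(Process III | data) = 0.00242478 / 0.00793018 ≈ 0.3058

0.3058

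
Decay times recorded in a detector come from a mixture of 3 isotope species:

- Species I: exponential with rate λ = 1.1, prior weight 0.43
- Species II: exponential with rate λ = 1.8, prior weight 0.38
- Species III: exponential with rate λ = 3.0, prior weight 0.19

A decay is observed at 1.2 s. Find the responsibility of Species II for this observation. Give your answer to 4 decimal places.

Posterior ∝ prior × likelihood, so P(k | x) ∝ w_k f_k(x); normalise over all components.
Evaluate each component's likelihood at the observed value:
  L_I = 0.293849
  L_II = 0.207585
  L_III = 0.0819712
Unnormalised posteriors:
  w_I·L_I = 0.43 × 0.293849 = 0.126355
  w_II·L_II = 0.38 × 0.207585 = 0.0788824
  w_III·L_III = 0.19 × 0.0819712 = 0.0155745
Evidence: 0.126355 + 0.0788824 + 0.0155745 = 0.220812
Responsibility of Species II: 0.0788824 / 0.220812 ≈ 0.3572

0.3572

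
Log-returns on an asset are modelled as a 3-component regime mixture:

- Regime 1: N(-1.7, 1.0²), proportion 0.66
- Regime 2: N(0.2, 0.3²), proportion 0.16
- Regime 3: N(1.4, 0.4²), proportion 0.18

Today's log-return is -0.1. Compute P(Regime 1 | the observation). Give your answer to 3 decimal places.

The responsibility of component k is w_k f_k(x) divided by Σ_j w_j f_j(x).
Evaluate each component's likelihood at the observed value:
  p_1 = (1/(1.0·√(2π)))·exp(−(-0.1−-1.7)²/(2·1.0²)) = 0.398942·exp(-1.28000) = 0.110921
  p_2 = (1/(0.3·√(2π)))·exp(−(-0.1−0.2)²/(2·0.3²)) = 1.329808·exp(-0.50000) = 0.806569
  p_3 = (1/(0.4·√(2π)))·exp(−(-0.1−1.4)²/(2·0.4²)) = 0.997356·exp(-7.03125) = 0.000881489
Prior × likelihood for each component:
  w_1·p_1 = 0.66 × 0.110921 = 0.0732078
  w_2·p_2 = 0.16 × 0.806569 = 0.129051
  w_3·p_3 = 0.18 × 0.000881489 = 0.000158668
Marginal: 0.0732078 + 0.129051 + 0.000158668 = 0.202417
So the posterior for Regime 1 is 0.0732078 / 0.202417 ≈ 0.362.

0.362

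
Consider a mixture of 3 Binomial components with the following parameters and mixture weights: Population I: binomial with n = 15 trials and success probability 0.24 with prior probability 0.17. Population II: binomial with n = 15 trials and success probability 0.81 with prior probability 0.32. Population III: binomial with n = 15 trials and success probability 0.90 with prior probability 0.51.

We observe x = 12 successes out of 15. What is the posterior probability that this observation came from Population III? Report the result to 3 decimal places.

0.451

Posterior ∝ prior × likelihood, so P(k | x) ∝ π_k f_k(x); normalise over all components.
Component likelihoods at x = 12 successes out of 15:
  L_I = C(15,12)·0.24^12·0.76^3 = 455·3.65203e-08·0.438976 = 7.29436e-06
  L_II = C(15,12)·0.81^12·0.19^3 = 455·0.0797664·0.006859 = 0.248939
  L_III = C(15,12)·0.90^12·0.10^3 = 455·0.28243·0.001 = 0.128505
Weight by the priors:
  π_I·L_I = 0.17 × 7.29436e-06 = 1.24004e-06
  π_II·L_II = 0.32 × 0.248939 = 0.0796604
  π_III·L_III = 0.51 × 0.128505 = 0.0655378
Marginal: 1.24004e-06 + 0.0796604 + 0.0655378 = 0.145199
P(Population III | x) = 0.0655378 / 0.145199 ≈ 0.451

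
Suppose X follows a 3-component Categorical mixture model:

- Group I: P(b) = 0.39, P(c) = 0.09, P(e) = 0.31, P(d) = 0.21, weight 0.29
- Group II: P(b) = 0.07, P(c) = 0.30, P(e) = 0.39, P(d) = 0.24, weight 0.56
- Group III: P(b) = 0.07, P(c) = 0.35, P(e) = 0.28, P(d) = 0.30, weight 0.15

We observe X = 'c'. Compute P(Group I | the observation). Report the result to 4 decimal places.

0.1058

Posterior ∝ prior × likelihood, so P(k | x) ∝ π_k f_k(x); normalise over all components.
Evaluate each component's likelihood at the observed value:
  L_I = P(c | comp) = 0.09
  L_II = P(c | comp) = 0.30
  L_III = P(c | comp) = 0.35
Weight by the priors:
  π_I·L_I = 0.29 × 0.09 = 0.0261
  π_II·L_II = 0.56 × 0.3 = 0.168
  π_III·L_III = 0.15 × 0.35 = 0.0525
Denominator: 0.0261 + 0.168 + 0.0525 = 0.2466
P(Group I | data) = 0.0261 / 0.2466 ≈ 0.1058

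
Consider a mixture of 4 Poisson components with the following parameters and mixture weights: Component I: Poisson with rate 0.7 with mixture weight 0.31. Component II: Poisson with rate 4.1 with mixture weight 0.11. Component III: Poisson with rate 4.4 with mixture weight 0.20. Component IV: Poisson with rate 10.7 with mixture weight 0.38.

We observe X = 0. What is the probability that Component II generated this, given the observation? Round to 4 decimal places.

By Bayes' theorem, P(k | x) = π_k f_k(x) / Σ_j π_j f_j(x).
Component likelihoods at x = 0:
  p_I = e^(−0.7)·0.7^0/0! = 0.496585
  p_II = e^(−4.1)·4.1^0/0! = 0.0165727
  p_III = e^(−4.4)·4.4^0/0! = 0.0122773
  p_IV = e^(−10.7)·10.7^0/0! = 2.25449e-05
Multiply by the mixture weights:
  π_I·p_I = 0.31 × 0.496585 = 0.153941
  π_II·p_II = 0.11 × 0.0165727 = 0.00182299
  π_III·p_III = 0.20 × 0.0122773 = 0.00245547
  π_IV·p_IV = 0.38 × 2.25449e-05 = 8.56708e-06
Denominator: 0.153941 + 0.00182299 + 0.00245547 + 8.56708e-06 = 0.158228
So the posterior for Component II is 0.00182299 / 0.158228 ≈ 0.0115.

0.0115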